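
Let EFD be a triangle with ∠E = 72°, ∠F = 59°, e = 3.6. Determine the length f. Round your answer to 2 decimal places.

3.24

The third angle is ∠D = 180° − ∠E − ∠F = 49.00°.
Law of sines: f = e·sin F/sin E ≈ 3.2446.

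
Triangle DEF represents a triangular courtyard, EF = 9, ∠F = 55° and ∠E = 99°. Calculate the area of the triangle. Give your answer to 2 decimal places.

The third angle is ∠D = 180° − ∠E − ∠F = 26.00°.
Law of sines: FD = EF·sin E/sin D ≈ 20.278.
Law of sines: DE = EF·sin F/sin D ≈ 16.818.
Area = ½·EF·FD·sin F ≈ 74.748.

74.75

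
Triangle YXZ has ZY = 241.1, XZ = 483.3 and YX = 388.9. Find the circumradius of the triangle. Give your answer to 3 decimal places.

By the law of cosines, cos Y = (ZY² + YX² − XZ²) / (2·ZY·YX) ≈ -0.12908, so ∠Y ≈ 97.42°.
Circumradius = XZ/(2 sin Y) ≈ 243.69.

R ≈ 243.689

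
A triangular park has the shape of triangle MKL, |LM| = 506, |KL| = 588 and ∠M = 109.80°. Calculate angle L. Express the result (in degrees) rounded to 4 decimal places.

Law of sines: sin K = |LM|·sin M/|KL| ≈ 0.80967.
Since |KL| ≥ |LM|, only the acute value applies: ∠K ≈ 54.06°.
Then ∠L = 180° − ∠M − ∠K ≈ 16.14°.

16.1363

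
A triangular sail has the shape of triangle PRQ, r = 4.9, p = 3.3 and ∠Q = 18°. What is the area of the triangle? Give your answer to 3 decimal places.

area ≈ 2.498

Area = ½·p·r·sin Q ≈ 2.4984.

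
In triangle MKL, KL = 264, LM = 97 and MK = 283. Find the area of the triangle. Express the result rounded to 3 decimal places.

area ≈ 12801.637

Semiperimeter s = (264 + 97 + 283)/2 = 322.
Heron's formula: area = √(322·58·225·39) ≈ 12802.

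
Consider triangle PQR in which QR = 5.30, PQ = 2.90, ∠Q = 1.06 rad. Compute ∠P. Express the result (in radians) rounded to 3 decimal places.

By the law of cosines, RP² = PQ² + QR² − 2·PQ·QR·cos Q = 21.472, so RP ≈ 4.6338.
Law of cosines again: cos P = (RP² + PQ² − QR²)/(2·RP·PQ) ≈ 0.06668, so ∠P ≈ 1.504 rad.

1.504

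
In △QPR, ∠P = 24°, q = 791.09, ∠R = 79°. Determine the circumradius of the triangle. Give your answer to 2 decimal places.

The third angle is ∠Q = 180° − ∠P − ∠R = 77.00°.
Law of sines: p = q·sin P/sin Q ≈ 330.23.
Law of sines: r = q·sin R/sin Q ≈ 796.98.
Circumradius = q/(2 sin Q) ≈ 405.95.

405.95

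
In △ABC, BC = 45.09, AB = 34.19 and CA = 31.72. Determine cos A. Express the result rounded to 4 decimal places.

By the law of cosines, cos A = (CA² + AB² − BC²) / (2·CA·AB) ≈ 0.06547, so ∠A ≈ 86.25°.

0.0655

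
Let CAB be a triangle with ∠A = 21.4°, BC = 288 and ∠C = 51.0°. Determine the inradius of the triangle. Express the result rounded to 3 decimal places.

101.823

The third angle is ∠B = 180° − ∠C − ∠A = 107.60°.
Law of sines: AB = BC·sin C/sin A ≈ 613.41.
Law of sines: CA = BC·sin B/sin A ≈ 752.36.
Area = ½·BC·AB·sin B ≈ 84196.
Semiperimeter s = (613.41+288+752.36)/2 = 826.88.
Inradius = area/s = 84196/826.88 ≈ 101.82.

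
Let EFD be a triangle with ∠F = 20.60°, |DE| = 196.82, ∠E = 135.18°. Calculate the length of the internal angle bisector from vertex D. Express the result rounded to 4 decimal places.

256.7323

The third angle is ∠D = 180° − ∠E − ∠F = 24.22°.
Law of sines: |FD| = |DE|·sin E/sin F ≈ 394.31.
Law of sines: |EF| = |DE|·sin D/sin F ≈ 229.49.
The bisector from D has length 2·|FD|·|DE|·cos(∠D/2)/(|FD|+|DE|) ≈ 256.73.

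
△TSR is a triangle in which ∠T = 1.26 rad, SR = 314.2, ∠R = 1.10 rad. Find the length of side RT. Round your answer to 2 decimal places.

232.46

The third angle is ∠S = π − ∠R − ∠T = 0.782 rad.
Law of sines: RT = SR·sin S/sin T ≈ 232.46.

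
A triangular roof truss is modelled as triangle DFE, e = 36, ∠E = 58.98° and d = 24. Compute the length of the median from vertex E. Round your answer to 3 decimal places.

m_E ≈ 29.024

Law of sines: sin D = d·sin E/e ≈ 0.57132.
Since e ≥ d, only the acute value applies: ∠D ≈ 34.84°.
Then ∠F = 180° − ∠E − ∠D ≈ 86.18°.
Law of sines gives f = e·sin F/sin E ≈ 41.914.
Median from E: ½√(2·d² + 2·f² − e²) ≈ 29.024.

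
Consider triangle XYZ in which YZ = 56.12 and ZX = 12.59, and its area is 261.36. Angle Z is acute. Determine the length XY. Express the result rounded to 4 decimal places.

From area = ½·YZ·ZX·sin Z, we get sin Z = 2·area/(YZ·ZX) ≈ 0.73982.
Taking the acute solution, ∠Z ≈ 47.72°.
Law of cosines then gives XY ≈ 48.551.

48.5512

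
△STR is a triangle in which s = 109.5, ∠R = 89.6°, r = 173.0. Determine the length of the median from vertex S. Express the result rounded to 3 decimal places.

145.049

Law of sines: sin S = s·sin R/r ≈ 0.63293.
Since r ≥ s, only the acute value applies: ∠S ≈ 39.27°.
Then ∠T = 180° − ∠R − ∠S ≈ 51.13°.
Law of sines gives t = r·sin T/sin R ≈ 134.7.
Median from S: ½√(2·t² + 2·r² − s²) ≈ 145.05.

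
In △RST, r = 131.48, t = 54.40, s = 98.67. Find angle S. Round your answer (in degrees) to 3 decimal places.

By the law of cosines, cos S = (t² + r² − s²) / (2·t·r) ≈ 0.73475, so ∠S ≈ 42.71°.

42.714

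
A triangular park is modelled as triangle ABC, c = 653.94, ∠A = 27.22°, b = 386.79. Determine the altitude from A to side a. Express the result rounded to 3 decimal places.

By the law of cosines, a² = b² + c² − 2·b·c·cos A = 1.2739e+05, so a ≈ 356.92.
Area = ½·b·c·sin A ≈ 57848.
The altitude from A has length 2·area/a ≈ 324.15.

324.151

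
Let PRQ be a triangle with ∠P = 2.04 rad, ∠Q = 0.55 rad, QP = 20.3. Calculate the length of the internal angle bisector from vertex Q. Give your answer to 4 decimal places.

t_Q ≈ 24.6132

The third angle is ∠R = π − ∠Q − ∠P = 0.552 rad.
Law of sines: RQ = QP·sin P/sin R ≈ 34.551.
Law of sines: PR = QP·sin Q/sin R ≈ 20.247.
The bisector from Q has length 2·RQ·QP·cos(∠Q/2)/(RQ+QP) ≈ 24.613.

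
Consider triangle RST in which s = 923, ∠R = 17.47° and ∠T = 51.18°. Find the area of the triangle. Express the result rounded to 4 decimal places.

106972.7580

The third angle is ∠S = 180° − ∠T − ∠R = 111.35°.
Law of sines: r = s·sin R/sin S ≈ 297.51.
Law of sines: t = s·sin T/sin S ≈ 772.11.
Area = ½·s·r·sin T ≈ 1.0697e+05.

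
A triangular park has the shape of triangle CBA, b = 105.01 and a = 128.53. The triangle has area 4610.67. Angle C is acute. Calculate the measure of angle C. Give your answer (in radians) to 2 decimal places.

∠C ≈ 0.75 rad

From area = ½·b·a·sin C, we get sin C = 2·area/(b·a) ≈ 0.68322.
Taking the acute solution, ∠C ≈ 0.7522 rad.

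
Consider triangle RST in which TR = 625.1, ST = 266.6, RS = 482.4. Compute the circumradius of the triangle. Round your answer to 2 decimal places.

By the law of cosines, cos R = (TR² + RS² − ST²) / (2·TR·RS) ≈ 0.91591, so ∠R ≈ 23.66°.
Circumradius = ST/(2 sin R) ≈ 332.11.

332.11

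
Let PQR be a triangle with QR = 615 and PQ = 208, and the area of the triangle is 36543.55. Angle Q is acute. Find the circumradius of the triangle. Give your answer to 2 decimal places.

402.48

From area = ½·PQ·QR·sin Q, we get sin Q = 2·area/(PQ·QR) ≈ 0.57135.
Taking the acute solution, ∠Q ≈ 34.84°.
Law of cosines then gives RP ≈ 459.91.
Circumradius = RP/(2 sin Q) ≈ 402.48.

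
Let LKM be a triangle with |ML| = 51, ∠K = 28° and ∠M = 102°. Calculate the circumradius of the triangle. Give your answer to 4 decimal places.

The third angle is ∠L = 180° − ∠K − ∠M = 50.00°.
Law of sines: |KM| = |ML|·sin L/sin K ≈ 83.218.
Law of sines: |LK| = |ML|·sin M/sin K ≈ 106.26.
Circumradius = |ML|/(2 sin K) ≈ 54.316.

R ≈ 54.3164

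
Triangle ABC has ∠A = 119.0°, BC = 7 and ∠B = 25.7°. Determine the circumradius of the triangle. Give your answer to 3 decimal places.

The third angle is ∠C = 180° − ∠A − ∠B = 35.30°.
Law of sines: CA = BC·sin B/sin A ≈ 3.4708.
Law of sines: AB = BC·sin C/sin A ≈ 4.6249.
Circumradius = BC/(2 sin A) ≈ 4.0017.

R ≈ 4.002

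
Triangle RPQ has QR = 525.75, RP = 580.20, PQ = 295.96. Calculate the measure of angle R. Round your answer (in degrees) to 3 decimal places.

∠R ≈ 30.539°

By the law of cosines, cos R = (QR² + RP² − PQ²) / (2·QR·RP) ≈ 0.86128, so ∠R ≈ 30.54°.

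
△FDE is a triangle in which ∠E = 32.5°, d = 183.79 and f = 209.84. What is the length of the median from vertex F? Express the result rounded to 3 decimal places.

By the law of cosines, e² = f² + d² − 2·f·d·cos E = 12758, so e ≈ 112.95.
Median from F: ½√(2·d² + 2·e² − f²) ≈ 110.73.

110.726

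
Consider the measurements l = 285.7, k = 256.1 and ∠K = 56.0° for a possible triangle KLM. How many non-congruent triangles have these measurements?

2

l·sin K = 285.7·sin(56.0°) ≈ 236.9.
Since l sin K < k < l (236.9 < 256.1 < 285.7), two triangles exist.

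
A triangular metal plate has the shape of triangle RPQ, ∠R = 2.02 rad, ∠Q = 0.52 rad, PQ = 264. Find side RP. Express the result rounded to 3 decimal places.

145.623

The third angle is ∠P = π − ∠Q − ∠R = 0.602 rad.
Law of sines: RP = PQ·sin Q/sin R ≈ 145.62.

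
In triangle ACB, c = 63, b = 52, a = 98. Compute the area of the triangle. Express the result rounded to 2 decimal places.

1464.96

Semiperimeter s = (98 + 63 + 52)/2 = 106.5.
Heron's formula: area = √(106.5·8.5·43.5·54.5) ≈ 1465.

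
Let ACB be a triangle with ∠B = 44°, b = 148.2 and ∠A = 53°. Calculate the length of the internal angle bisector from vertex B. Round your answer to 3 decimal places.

175.078

The third angle is ∠C = 180° − ∠B − ∠A = 83.00°.
Law of sines: a = b·sin A/sin B ≈ 170.38.
Law of sines: c = b·sin C/sin B ≈ 211.75.
The bisector from B has length 2·a·c·cos(∠B/2)/(a+c) ≈ 175.08.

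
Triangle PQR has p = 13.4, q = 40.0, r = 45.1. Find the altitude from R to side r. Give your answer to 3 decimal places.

Semiperimeter s = (13.4 + 40 + 45.1)/2 = 49.25.
Heron's formula: area = √(49.25·35.85·9.25·4.15) ≈ 260.34.
The altitude from R has length 2·area/r ≈ 11.545.

h_R ≈ 11.545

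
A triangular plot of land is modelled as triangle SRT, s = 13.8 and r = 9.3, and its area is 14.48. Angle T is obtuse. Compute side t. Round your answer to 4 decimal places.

From area = ½·s·r·sin T, we get sin T = 2·area/(s·r) ≈ 0.22565.
Taking the obtuse solution, ∠T ≈ 166.96°.
Law of cosines then gives t ≈ 22.956.

22.9563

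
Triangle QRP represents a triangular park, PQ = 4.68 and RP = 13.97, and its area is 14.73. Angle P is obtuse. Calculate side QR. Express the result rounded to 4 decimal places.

From area = ½·RP·PQ·sin P, we get sin P = 2·area/(RP·PQ) ≈ 0.45060.
Taking the obtuse solution, ∠P ≈ 153.22°.
Law of cosines then gives QR ≈ 18.27.

18.2701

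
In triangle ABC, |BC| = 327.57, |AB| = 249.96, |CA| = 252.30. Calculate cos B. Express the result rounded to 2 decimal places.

0.65

By the law of cosines, cos B = (|AB|² + |BC|² − |CA|²) / (2·|AB|·|BC|) ≈ 0.64807, so ∠B ≈ 49.60°.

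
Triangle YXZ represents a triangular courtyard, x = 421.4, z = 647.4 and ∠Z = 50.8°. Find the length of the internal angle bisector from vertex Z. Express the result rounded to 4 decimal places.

Law of sines: sin X = x·sin Z/z ≈ 0.50442.
Since z ≥ x, only the acute value applies: ∠X ≈ 30.29°.
Then ∠Y = 180° − ∠Z − ∠X ≈ 98.91°.
Law of sines gives y = z·sin Y/sin Z ≈ 825.34.
The bisector from Z has length 2·y·x·cos(∠Z/2)/(y+x) ≈ 504.

t_Z ≈ 504.0000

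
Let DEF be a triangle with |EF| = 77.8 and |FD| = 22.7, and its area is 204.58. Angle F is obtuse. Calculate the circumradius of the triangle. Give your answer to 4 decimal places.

From area = ½·|EF|·|FD|·sin F, we get sin F = 2·area/(|EF|·|FD|) ≈ 0.23168.
Taking the obtuse solution, ∠F ≈ 166.60°.
Law of cosines then gives |DE| ≈ 100.02.
Circumradius = |DE|/(2 sin F) ≈ 215.86.

R ≈ 215.8601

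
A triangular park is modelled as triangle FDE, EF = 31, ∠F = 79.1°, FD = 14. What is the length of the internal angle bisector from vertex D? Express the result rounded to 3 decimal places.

By the law of cosines, DE² = EF² + FD² − 2·EF·FD·cos F = 992.87, so DE ≈ 31.51.
Law of cosines again: cos D = (FD² + DE² − EF²)/(2·FD·DE) ≈ 0.25827, so ∠D ≈ 75.03°.
The bisector from D has length 2·FD·DE·cos(∠D/2)/(FD+DE) ≈ 15.377.

t_D ≈ 15.377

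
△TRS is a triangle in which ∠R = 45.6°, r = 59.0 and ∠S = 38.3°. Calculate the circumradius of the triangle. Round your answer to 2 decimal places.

41.29

The third angle is ∠T = 180° − ∠R − ∠S = 96.10°.
Law of sines: t = r·sin T/sin R ≈ 82.111.
Law of sines: s = r·sin S/sin R ≈ 51.18.
Circumradius = r/(2 sin R) ≈ 41.289.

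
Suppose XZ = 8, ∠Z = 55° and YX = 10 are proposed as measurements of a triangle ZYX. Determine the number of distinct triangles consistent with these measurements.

XZ·sin Z = 8·sin(55°) ≈ 6.553.
Since YX ≥ XZ, exactly one triangle exists.

1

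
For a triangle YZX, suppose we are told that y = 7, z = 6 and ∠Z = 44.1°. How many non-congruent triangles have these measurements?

y·sin Z = 7·sin(44.1°) ≈ 4.871.
Since y sin Z < z < y (4.871 < 6 < 7), two triangles exist.

2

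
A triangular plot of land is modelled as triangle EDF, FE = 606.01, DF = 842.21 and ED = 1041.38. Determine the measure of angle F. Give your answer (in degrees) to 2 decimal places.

By the law of cosines, cos F = (DF² + FE² − ED²) / (2·DF·FE) ≈ -0.00775, so ∠F ≈ 90.44°.

90.44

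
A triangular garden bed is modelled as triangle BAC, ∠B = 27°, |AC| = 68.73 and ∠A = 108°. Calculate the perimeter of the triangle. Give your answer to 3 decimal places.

319.761

The third angle is ∠C = 180° − ∠B − ∠A = 45.00°.
Law of sines: |CB| = |AC|·sin A/sin B ≈ 143.98.
Law of sines: |BA| = |AC|·sin C/sin B ≈ 107.05.
Semiperimeter s = (68.73+143.98+107.05)/2 = 159.88.
Perimeter = 68.73 + 143.98 + 107.05 = 319.76.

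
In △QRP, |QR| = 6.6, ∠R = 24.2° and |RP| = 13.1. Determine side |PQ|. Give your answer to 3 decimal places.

7.579

By the law of cosines, |PQ|² = |QR|² + |RP|² − 2·|QR|·|RP|·cos R = 57.446, so |PQ| ≈ 7.5793.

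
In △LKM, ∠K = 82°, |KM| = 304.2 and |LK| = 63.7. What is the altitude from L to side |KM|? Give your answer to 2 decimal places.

By the law of cosines, |ML|² = |LK|² + |KM|² − 2·|LK|·|KM|·cos K = 91202, so |ML| ≈ 302.
Area = ½·|LK|·|KM|·sin K ≈ 9594.5.
The altitude from L has length 2·area/|KM| ≈ 63.08.

63.08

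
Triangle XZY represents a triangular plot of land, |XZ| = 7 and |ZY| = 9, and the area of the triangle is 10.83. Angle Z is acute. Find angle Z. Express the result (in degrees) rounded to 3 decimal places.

∠Z ≈ 20.109°

From area = ½·|XZ|·|ZY|·sin Z, we get sin Z = 2·area/(|XZ|·|ZY|) ≈ 0.34381.
Taking the acute solution, ∠Z ≈ 20.11°.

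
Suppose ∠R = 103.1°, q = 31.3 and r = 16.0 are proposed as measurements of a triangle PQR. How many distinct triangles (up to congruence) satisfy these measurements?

0

q·sin R = 31.3·sin(103.1°) ≈ 30.49.
Since ∠R is not acute, a triangle exists only if r > q; here r ≤ q, so there is no triangle.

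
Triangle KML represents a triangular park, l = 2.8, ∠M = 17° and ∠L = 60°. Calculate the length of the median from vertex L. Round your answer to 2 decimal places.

The third angle is ∠K = 180° − ∠M − ∠L = 103.00°.
Law of sines: k = l·sin K/sin L ≈ 3.1503.
Law of sines: m = l·sin M/sin L ≈ 0.94528.
Median from L: ½√(2·k² + 2·m² − l²) ≈ 1.8571.

m_L ≈ 1.86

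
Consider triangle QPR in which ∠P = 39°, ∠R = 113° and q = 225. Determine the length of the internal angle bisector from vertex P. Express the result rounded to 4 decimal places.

The third angle is ∠Q = 180° − ∠P − ∠R = 28.00°.
Law of sines: p = q·sin P/sin Q ≈ 301.61.
Law of sines: r = q·sin R/sin Q ≈ 441.16.
The bisector from P has length 2·r·q·cos(∠P/2)/(r+q) ≈ 280.92.

t_P ≈ 280.9168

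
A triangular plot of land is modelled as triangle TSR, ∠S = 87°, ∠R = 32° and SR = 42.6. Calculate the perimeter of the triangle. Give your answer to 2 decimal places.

The third angle is ∠T = 180° − ∠S − ∠R = 61.00°.
Law of sines: RT = SR·sin S/sin T ≈ 48.64.
Law of sines: TS = SR·sin R/sin T ≈ 25.811.
Semiperimeter s = (42.6+48.64+25.811)/2 = 58.525.
Perimeter = 42.6 + 48.64 + 25.811 = 117.05.

117.05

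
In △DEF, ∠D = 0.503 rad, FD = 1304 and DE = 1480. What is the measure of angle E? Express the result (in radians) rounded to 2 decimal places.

1.08

By the law of cosines, EF² = FD² + DE² − 2·FD·DE·cos D = 5.0905e+05, so EF ≈ 713.48.
Law of cosines again: cos E = (DE² + EF² − FD²)/(2·DE·EF) ≈ 0.47305, so ∠E ≈ 1.078 rad.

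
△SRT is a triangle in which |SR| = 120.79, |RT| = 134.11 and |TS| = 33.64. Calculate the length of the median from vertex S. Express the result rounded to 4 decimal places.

58.0049

Median from S: ½√(2·|TS|² + 2·|SR|² − |RT|²) ≈ 58.005.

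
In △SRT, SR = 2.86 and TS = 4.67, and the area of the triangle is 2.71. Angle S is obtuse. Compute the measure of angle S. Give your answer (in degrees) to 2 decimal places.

From area = ½·TS·SR·sin S, we get sin S = 2·area/(TS·SR) ≈ 0.40580.
Taking the obtuse solution, ∠S ≈ 156.06°.

∠S ≈ 156.06°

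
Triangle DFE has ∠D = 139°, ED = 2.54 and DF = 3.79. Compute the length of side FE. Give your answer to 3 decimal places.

By the law of cosines, FE² = ED² + DF² − 2·ED·DF·cos D = 35.346, so FE ≈ 5.9453.

5.945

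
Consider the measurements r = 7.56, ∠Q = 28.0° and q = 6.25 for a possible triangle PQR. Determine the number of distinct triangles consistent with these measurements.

r·sin Q = 7.56·sin(28.0°) ≈ 3.549.
Since r sin Q < q < r (3.549 < 6.25 < 7.56), two triangles exist.

2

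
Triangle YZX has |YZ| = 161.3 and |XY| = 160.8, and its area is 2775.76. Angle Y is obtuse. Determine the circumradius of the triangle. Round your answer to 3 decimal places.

R ≈ 748.063

From area = ½·|XY|·|YZ|·sin Y, we get sin Y = 2·area/(|XY|·|YZ|) ≈ 0.21404.
Taking the obtuse solution, ∠Y ≈ 167.64°.
Law of cosines then gives |ZX| ≈ 320.23.
Circumradius = |ZX|/(2 sin Y) ≈ 748.06.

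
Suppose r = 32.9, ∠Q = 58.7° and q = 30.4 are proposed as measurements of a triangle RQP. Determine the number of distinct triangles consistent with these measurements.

2

r·sin Q = 32.9·sin(58.7°) ≈ 28.11.
Since r sin Q < q < r (28.11 < 30.4 < 32.9), two triangles exist.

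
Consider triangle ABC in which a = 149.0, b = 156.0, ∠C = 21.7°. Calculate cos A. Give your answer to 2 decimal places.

cos A ≈ 0.30

By the law of cosines, c² = a² + b² − 2·a·b·cos C = 3343.5, so c ≈ 57.823.
Law of cosines again: cos A = (b² + c² − a²)/(2·b·c) ≈ 0.30367, so ∠A ≈ 72.32°.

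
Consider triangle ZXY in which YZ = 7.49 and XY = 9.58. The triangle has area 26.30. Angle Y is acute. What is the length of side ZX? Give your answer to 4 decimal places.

7.0899

From area = ½·XY·YZ·sin Y, we get sin Y = 2·area/(XY·YZ) ≈ 0.73306.
Taking the acute solution, ∠Y ≈ 47.14°.
Law of cosines then gives ZX ≈ 7.0899.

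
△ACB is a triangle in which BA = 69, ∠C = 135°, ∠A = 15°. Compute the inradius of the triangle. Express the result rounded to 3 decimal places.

The third angle is ∠B = 180° − ∠A − ∠C = 30.00°.
Law of sines: CB = BA·sin A/sin C ≈ 25.256.
Law of sines: AC = BA·sin B/sin C ≈ 48.79.
Area = ½·BA·CB·sin B ≈ 435.66.
Semiperimeter s = (25.256+69+48.79)/2 = 71.523.
Inradius = area/s = 435.66/71.523 ≈ 6.0912.

6.091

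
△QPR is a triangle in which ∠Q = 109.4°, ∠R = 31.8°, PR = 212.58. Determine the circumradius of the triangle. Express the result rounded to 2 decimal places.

The third angle is ∠P = 180° − ∠R − ∠Q = 38.80°.
Law of sines: RQ = PR·sin P/sin Q ≈ 141.22.
Law of sines: QP = PR·sin R/sin Q ≈ 118.76.
Circumradius = PR/(2 sin Q) ≈ 112.69.

112.69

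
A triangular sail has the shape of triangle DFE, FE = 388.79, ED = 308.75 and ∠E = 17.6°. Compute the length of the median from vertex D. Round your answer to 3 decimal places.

By the law of cosines, DF² = FE² + ED² − 2·FE·ED·cos E = 17644, so DF ≈ 132.83.
Median from D: ½√(2·ED² + 2·DF² − FE²) ≈ 136.73.

136.733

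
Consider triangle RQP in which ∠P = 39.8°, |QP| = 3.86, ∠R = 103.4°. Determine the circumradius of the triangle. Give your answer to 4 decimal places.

The third angle is ∠Q = 180° − ∠P − ∠R = 36.80°.
Law of sines: |PR| = |QP|·sin Q/sin R ≈ 2.3769.
Law of sines: |RQ| = |QP|·sin P/sin R ≈ 2.54.
Circumradius = |QP|/(2 sin R) ≈ 1.984.

1.9840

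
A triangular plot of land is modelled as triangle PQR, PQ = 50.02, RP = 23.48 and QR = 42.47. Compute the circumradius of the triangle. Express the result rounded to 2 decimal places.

25.08

By the law of cosines, cos P = (RP² + PQ² − QR²) / (2·RP·PQ) ≈ 0.53199, so ∠P ≈ 57.86°.
Circumradius = QR/(2 sin P) ≈ 25.078.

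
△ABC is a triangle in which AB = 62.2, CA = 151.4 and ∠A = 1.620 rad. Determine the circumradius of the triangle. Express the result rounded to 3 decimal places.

By the law of cosines, BC² = CA² + AB² − 2·CA·AB·cos A = 27717, so BC ≈ 166.48.
Area = ½·CA·AB·sin A ≈ 4702.8.
Circumradius = BC/(2 sin A) ≈ 83.343.

R ≈ 83.343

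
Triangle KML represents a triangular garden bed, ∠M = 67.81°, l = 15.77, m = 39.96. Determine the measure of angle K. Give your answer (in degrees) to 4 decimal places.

∠K ≈ 90.7568°

Law of sines: sin L = l·sin M/m ≈ 0.36542.
Since m ≥ l, only the acute value applies: ∠L ≈ 21.43°.
Then ∠K = 180° − ∠M − ∠L ≈ 90.76°.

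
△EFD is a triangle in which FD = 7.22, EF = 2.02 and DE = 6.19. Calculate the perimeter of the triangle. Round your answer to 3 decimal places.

Perimeter = 7.22 + 6.19 + 2.02 = 15.43.

perimeter ≈ 15.430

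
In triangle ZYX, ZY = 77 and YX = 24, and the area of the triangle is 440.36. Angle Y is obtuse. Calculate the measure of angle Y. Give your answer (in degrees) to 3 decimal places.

From area = ½·ZY·YX·sin Y, we get sin Y = 2·area/(ZY·YX) ≈ 0.47658.
Taking the obtuse solution, ∠Y ≈ 151.54°.

151.538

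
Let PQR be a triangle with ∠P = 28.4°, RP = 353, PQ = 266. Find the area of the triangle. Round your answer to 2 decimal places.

Area = ½·RP·PQ·sin P ≈ 22330.

area ≈ 22330.08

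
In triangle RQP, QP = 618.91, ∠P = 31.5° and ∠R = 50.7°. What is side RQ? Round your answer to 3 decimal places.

The third angle is ∠Q = 180° − ∠P − ∠R = 97.80°.
Law of sines: RQ = QP·sin P/sin R ≈ 417.89.

417.889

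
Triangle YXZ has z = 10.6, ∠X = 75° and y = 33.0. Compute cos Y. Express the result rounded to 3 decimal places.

By the law of cosines, x² = z² + y² − 2·z·y·cos X = 1020.3, so x ≈ 31.942.
Law of cosines again: cos Y = (x² + z² − y²)/(2·x·z) ≈ 0.06446, so ∠Y ≈ 86.30°.

cos Y ≈ 0.064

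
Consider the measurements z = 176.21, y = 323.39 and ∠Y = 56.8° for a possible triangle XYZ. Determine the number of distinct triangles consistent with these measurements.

z·sin Y = 176.21·sin(56.8°) ≈ 147.4.
Since y ≥ z, exactly one triangle exists.

1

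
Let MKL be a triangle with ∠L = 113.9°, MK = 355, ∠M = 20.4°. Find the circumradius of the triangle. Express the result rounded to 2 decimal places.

The third angle is ∠K = 180° − ∠L − ∠M = 45.70°.
Law of sines: KL = MK·sin M/sin L ≈ 135.35.
Law of sines: LM = MK·sin K/sin L ≈ 277.9.
Circumradius = MK/(2 sin L) ≈ 194.15.

194.15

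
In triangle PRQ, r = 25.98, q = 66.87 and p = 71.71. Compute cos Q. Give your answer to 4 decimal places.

By the law of cosines, cos Q = (p² + r² − q²) / (2·p·r) ≈ 0.36116, so ∠Q ≈ 68.83°.

cos Q ≈ 0.3612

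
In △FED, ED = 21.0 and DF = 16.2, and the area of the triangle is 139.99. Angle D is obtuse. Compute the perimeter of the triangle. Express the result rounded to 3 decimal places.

perimeter ≈ 70.214

From area = ½·ED·DF·sin D, we get sin D = 2·area/(ED·DF) ≈ 0.82299.
Taking the obtuse solution, ∠D ≈ 124.62°.
Law of cosines then gives FE ≈ 33.014.
Perimeter = 21 + 16.2 + 33.014 = 70.214.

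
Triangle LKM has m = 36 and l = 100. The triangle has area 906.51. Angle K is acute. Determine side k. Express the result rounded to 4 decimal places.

From area = ½·m·l·sin K, we get sin K = 2·area/(m·l) ≈ 0.50362.
Taking the acute solution, ∠K ≈ 30.24°.
Law of cosines then gives k ≈ 71.244.

71.2441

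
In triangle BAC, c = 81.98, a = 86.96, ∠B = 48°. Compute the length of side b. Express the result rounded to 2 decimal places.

By the law of cosines, b² = a² + c² − 2·a·c·cos B = 4742.3, so b ≈ 68.865.

68.86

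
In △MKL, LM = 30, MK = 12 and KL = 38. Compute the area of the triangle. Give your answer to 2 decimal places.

149.67

Semiperimeter s = (38 + 30 + 12)/2 = 40.
Heron's formula: area = √(40·2·10·28) ≈ 149.67.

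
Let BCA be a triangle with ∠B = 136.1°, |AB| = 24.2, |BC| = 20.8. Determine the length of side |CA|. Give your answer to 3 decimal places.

41.757

By the law of cosines, |CA|² = |AB|² + |BC|² − 2·|AB|·|BC|·cos B = 1743.7, so |CA| ≈ 41.757.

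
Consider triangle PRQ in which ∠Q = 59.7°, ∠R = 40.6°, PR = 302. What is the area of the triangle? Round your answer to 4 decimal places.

area ≈ 33818.0669

The third angle is ∠P = 180° − ∠R − ∠Q = 79.70°.
Law of sines: RQ = PR·sin P/sin Q ≈ 344.15.
Law of sines: QP = PR·sin R/sin Q ≈ 227.63.
Area = ½·PR·RQ·sin R ≈ 33818.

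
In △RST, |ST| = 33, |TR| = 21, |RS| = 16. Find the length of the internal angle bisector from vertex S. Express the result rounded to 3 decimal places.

By the law of cosines, cos S = (|RS|² + |ST|² − |TR|²) / (2·|RS|·|ST|) ≈ 0.85606, so ∠S ≈ 31.12°.
The bisector from S has length 2·|RS|·|ST|·cos(∠S/2)/(|RS|+|ST|) ≈ 20.761.

20.761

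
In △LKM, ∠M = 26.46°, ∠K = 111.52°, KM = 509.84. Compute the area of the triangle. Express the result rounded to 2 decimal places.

80481.41

The third angle is ∠L = 180° − ∠K − ∠M = 42.02°.
Law of sines: ML = KM·sin K/sin L ≈ 708.55.
Law of sines: LK = KM·sin M/sin L ≈ 339.37.
Area = ½·KM·ML·sin M ≈ 80481.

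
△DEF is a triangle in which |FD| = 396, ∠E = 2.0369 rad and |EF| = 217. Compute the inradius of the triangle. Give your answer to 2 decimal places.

r ≈ 55.80

Law of sines: sin D = |EF|·sin E/|FD| ≈ 0.48952.
Since |FD| ≥ |EF|, only the acute value applies: ∠D ≈ 0.5115 rad.
Then ∠F = π − ∠E − ∠D ≈ 0.5931 rad.
Law of sines gives |DE| = |FD|·sin F/sin E ≈ 247.79.
Area = ½·|FD|·|EF|·sin F ≈ 24017.
Semiperimeter s = (217+396+247.79)/2 = 430.39.
Inradius = area/s = 24017/430.39 ≈ 55.802.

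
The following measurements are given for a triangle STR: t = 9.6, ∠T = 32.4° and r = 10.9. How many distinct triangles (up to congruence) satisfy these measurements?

r·sin T = 10.9·sin(32.4°) ≈ 5.841.
Since r sin T < t < r (5.841 < 9.6 < 10.9), two triangles exist.

2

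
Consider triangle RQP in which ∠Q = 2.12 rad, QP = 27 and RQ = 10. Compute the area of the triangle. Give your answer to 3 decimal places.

area ≈ 115.147

Area = ½·RQ·QP·sin Q ≈ 115.15.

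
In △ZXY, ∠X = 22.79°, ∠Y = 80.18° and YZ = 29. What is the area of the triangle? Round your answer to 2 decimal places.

The third angle is ∠Z = 180° − ∠X − ∠Y = 77.03°.
Law of sines: XY = YZ·sin Z/sin X ≈ 72.957.
Law of sines: ZX = YZ·sin Y/sin X ≈ 73.77.
Area = ½·YZ·XY·sin Y ≈ 1042.4.

1042.37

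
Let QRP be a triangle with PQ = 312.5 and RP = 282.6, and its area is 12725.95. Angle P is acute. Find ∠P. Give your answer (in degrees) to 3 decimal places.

∠P ≈ 16.750°

From area = ½·RP·PQ·sin P, we get sin P = 2·area/(RP·PQ) ≈ 0.28820.
Taking the acute solution, ∠P ≈ 16.75°.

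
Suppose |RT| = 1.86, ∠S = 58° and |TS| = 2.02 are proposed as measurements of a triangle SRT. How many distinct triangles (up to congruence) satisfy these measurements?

2

|TS|·sin S = 2.02·sin(58°) ≈ 1.713.
Since |TS| sin S < |RT| < |TS| (1.713 < 1.86 < 2.02), two triangles exist.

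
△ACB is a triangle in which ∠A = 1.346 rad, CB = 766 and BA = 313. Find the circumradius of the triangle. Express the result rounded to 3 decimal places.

Law of sines: sin C = BA·sin A/CB ≈ 0.39834.
Since CB ≥ BA, only the acute value applies: ∠C ≈ 0.410 rad.
Then ∠B = π − ∠A − ∠C ≈ 1.386 rad.
Law of sines gives AC = CB·sin B/sin A ≈ 772.38.
Circumradius = CB/(2 sin A) ≈ 392.89.

R ≈ 392.885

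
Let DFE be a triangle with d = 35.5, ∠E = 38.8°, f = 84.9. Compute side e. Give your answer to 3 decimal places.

By the law of cosines, e² = d² + f² − 2·d·f·cos E = 3770.5, so e ≈ 61.404.

61.404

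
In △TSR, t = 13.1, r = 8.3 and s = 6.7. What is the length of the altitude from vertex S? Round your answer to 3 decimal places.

h_S ≈ 7.090

Semiperimeter p = (13.1 + 6.7 + 8.3)/2 = 14.05.
Heron's formula: area = √(14.05·0.95·7.35·5.75) ≈ 23.751.
The altitude from S has length 2·area/s ≈ 7.0898.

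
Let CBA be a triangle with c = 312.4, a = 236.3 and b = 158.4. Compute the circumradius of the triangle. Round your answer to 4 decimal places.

By the law of cosines, cos C = (b² + a² − c²) / (2·b·a) ≈ -0.22262, so ∠C ≈ 102.86°.
Circumradius = c/(2 sin C) ≈ 160.22.

160.2208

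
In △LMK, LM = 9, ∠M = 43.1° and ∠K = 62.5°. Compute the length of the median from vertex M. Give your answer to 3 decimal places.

The third angle is ∠L = 180° − ∠M − ∠K = 74.40°.
Law of sines: MK = LM·sin L/sin K ≈ 9.7727.
Law of sines: KL = LM·sin M/sin K ≈ 6.9328.
Median from M: ½√(2·LM² + 2·MK² − KL²) ≈ 8.7314.

m_M ≈ 8.731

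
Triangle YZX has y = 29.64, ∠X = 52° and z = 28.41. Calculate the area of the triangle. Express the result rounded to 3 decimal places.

331.781

Area = ½·y·z·sin X ≈ 331.78.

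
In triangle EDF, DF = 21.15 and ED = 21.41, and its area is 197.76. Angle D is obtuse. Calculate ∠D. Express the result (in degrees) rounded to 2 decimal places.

From area = ½·ED·DF·sin D, we get sin D = 2·area/(ED·DF) ≈ 0.87346.
Taking the obtuse solution, ∠D ≈ 119.14°.

119.14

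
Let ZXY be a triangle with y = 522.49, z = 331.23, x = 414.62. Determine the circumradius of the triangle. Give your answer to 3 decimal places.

By the law of cosines, cos Z = (x² + y² − z²) / (2·x·y) ≈ 0.77363, so ∠Z ≈ 39.32°.
Circumradius = z/(2 sin Z) ≈ 261.37.

R ≈ 261.374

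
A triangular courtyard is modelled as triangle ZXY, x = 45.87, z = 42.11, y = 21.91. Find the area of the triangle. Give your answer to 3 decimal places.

Semiperimeter s = (42.11 + 45.87 + 21.91)/2 = 54.945.
Heron's formula: area = √(54.945·12.835·9.075·33.035) ≈ 459.8.

area ≈ 459.804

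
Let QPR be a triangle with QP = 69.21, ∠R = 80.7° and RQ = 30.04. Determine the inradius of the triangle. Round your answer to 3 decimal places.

r ≈ 11.989

Law of sines: sin P = RQ·sin R/QP ≈ 0.42834.
Since QP ≥ RQ, only the acute value applies: ∠P ≈ 25.36°.
Then ∠Q = 180° − ∠R − ∠P ≈ 73.94°.
Law of sines gives PR = QP·sin Q/sin R ≈ 67.394.
Area = ½·QP·RQ·sin Q ≈ 998.95.
Semiperimeter s = (67.394+30.04+69.21)/2 = 83.322.
Inradius = area/s = 998.95/83.322 ≈ 11.989.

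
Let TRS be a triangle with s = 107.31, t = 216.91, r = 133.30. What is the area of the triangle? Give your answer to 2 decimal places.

Semiperimeter p = (216.91 + 133.3 + 107.31)/2 = 228.76.
Heron's formula: area = √(228.76·11.85·95.46·121.45) ≈ 5606.1.

5606.07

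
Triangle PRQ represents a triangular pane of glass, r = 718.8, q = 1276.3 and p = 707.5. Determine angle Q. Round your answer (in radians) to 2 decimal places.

∠Q ≈ 2.22 rad

By the law of cosines, cos Q = (p² + r² − q²) / (2·p·r) ≈ -0.60143, so ∠Q ≈ 2.216 rad.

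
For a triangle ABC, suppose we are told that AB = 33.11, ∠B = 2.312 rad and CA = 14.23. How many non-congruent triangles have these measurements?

AB·sin B = 33.11·sin(2.312 rad) ≈ 24.42.
Since ∠B is not acute, a triangle exists only if CA > AB; here CA ≤ AB, so there is no triangle.

0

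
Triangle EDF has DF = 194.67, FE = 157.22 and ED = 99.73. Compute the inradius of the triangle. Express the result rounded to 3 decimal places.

Semiperimeter s = (194.67 + 157.22 + 99.73)/2 = 225.81.
Heron's formula: area = √(225.81·31.14·68.59·126.08) ≈ 7798.
Inradius = area/s = 7798/225.81 ≈ 34.534.

r ≈ 34.534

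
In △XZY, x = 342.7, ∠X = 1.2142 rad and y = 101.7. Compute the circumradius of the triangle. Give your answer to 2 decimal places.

Law of sines: sin Y = y·sin X/x ≈ 0.27809.
Since x ≥ y, only the acute value applies: ∠Y ≈ 0.2818 rad.
Then ∠Z = π − ∠X − ∠Y ≈ 1.6456 rad.
Law of sines gives z = x·sin Z/sin X ≈ 364.68.
Circumradius = x/(2 sin X) ≈ 182.85.

182.85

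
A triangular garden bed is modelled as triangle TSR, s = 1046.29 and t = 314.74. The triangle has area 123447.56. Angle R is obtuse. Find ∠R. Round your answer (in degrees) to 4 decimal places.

From area = ½·t·s·sin R, we get sin R = 2·area/(t·s) ≈ 0.74974.
Taking the obtuse solution, ∠R ≈ 131.43°.

∠R ≈ 131.4325°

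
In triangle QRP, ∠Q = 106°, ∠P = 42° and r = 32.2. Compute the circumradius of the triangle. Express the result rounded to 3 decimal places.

The third angle is ∠R = 180° − ∠P − ∠Q = 32.00°.
Law of sines: q = r·sin Q/sin R ≈ 58.41.
Law of sines: p = r·sin P/sin R ≈ 40.659.
Circumradius = r/(2 sin R) ≈ 30.382.

30.382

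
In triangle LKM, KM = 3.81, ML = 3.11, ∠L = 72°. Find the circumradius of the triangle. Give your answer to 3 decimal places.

Law of sines: sin K = ML·sin L/KM ≈ 0.77632.
Since KM ≥ ML, only the acute value applies: ∠K ≈ 50.93°.
Then ∠M = 180° − ∠L − ∠K ≈ 57.07°.
Law of sines gives LK = KM·sin M/sin L ≈ 3.3626.
Circumradius = KM/(2 sin L) ≈ 2.003.

2.003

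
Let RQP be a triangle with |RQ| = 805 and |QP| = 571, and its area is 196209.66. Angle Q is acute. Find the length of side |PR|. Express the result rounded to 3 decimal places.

From area = ½·|RQ|·|QP|·sin Q, we get sin Q = 2·area/(|RQ|·|QP|) ≈ 0.85373.
Taking the acute solution, ∠Q ≈ 58.62°.
Law of cosines then gives |PR| ≈ 703.82.

703.818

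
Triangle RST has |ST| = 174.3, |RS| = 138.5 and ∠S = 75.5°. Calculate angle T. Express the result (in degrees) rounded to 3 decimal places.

∠T ≈ 43.842°

By the law of cosines, |TR|² = |RS|² + |ST|² − 2·|RS|·|ST|·cos S = 37474, so |TR| ≈ 193.58.
Law of cosines again: cos T = (|ST|² + |TR|² − |RS|²)/(2·|ST|·|TR|) ≈ 0.72126, so ∠T ≈ 43.84°.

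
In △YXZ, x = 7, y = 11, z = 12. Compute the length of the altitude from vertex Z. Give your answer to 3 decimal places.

Semiperimeter s = (11 + 7 + 12)/2 = 15.
Heron's formula: area = √(15·4·8·3) ≈ 37.947.
The altitude from Z has length 2·area/z ≈ 6.3246.

6.325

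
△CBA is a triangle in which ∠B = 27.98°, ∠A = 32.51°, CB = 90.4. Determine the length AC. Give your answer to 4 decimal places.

The third angle is ∠C = 180° − ∠B − ∠A = 119.51°.
Law of sines: AC = CB·sin B/sin A ≈ 78.915.

78.9145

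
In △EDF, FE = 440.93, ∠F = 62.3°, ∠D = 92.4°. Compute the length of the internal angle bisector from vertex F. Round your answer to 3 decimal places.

226.103

The third angle is ∠E = 180° − ∠D − ∠F = 25.30°.
Law of sines: DF = FE·sin E/sin D ≈ 188.6.
Law of sines: ED = FE·sin F/sin D ≈ 390.74.
The bisector from F has length 2·DF·FE·cos(∠F/2)/(DF+FE) ≈ 226.1.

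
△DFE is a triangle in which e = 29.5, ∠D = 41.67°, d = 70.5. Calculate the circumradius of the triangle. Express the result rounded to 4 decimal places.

Law of sines: sin E = e·sin D/d ≈ 0.27820.
Since d ≥ e, only the acute value applies: ∠E ≈ 16.15°.
Then ∠F = 180° − ∠D − ∠E ≈ 122.18°.
Law of sines gives f = d·sin F/sin D ≈ 89.753.
Circumradius = d/(2 sin D) ≈ 53.02.

R ≈ 53.0203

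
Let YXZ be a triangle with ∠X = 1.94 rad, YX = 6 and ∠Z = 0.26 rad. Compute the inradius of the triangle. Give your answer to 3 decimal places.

The third angle is ∠Y = π − ∠X − ∠Z = 0.942 rad.
Law of sines: XZ = YX·sin Y/sin Z ≈ 18.869.
Law of sines: ZY = YX·sin X/sin Z ≈ 21.766.
Area = ½·YX·XZ·sin X ≈ 52.794.
Semiperimeter s = (18.869+21.766+6)/2 = 23.318.
Inradius = area/s = 52.794/23.318 ≈ 2.2641.

r ≈ 2.264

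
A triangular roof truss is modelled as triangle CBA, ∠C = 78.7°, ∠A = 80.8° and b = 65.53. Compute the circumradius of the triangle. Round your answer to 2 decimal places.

R ≈ 93.56

The third angle is ∠B = 180° − ∠A − ∠C = 20.50°.
Law of sines: c = b·sin C/sin B ≈ 183.49.
Law of sines: a = b·sin A/sin B ≈ 184.71.
Circumradius = b/(2 sin B) ≈ 93.559.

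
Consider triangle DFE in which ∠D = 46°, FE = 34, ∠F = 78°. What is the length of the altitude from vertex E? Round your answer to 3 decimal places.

The third angle is ∠E = 180° − ∠D − ∠F = 56.00°.
Law of sines: ED = FE·sin F/sin D ≈ 46.233.
Law of sines: DF = FE·sin E/sin D ≈ 39.185.
Area = ½·FE·ED·sin E ≈ 651.59.
The altitude from E has length 2·area/DF ≈ 33.257.

33.257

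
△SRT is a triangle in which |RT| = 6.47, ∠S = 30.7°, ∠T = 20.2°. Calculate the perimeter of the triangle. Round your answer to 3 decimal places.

perimeter ≈ 20.681

The third angle is ∠R = 180° − ∠T − ∠S = 129.10°.
Law of sines: |TS| = |RT|·sin R/sin S ≈ 9.8347.
Law of sines: |SR| = |RT|·sin T/sin S ≈ 4.3759.
Semiperimeter s = (6.47+9.8347+4.3759)/2 = 10.34.
Perimeter = 6.47 + 9.8347 + 4.3759 = 20.681.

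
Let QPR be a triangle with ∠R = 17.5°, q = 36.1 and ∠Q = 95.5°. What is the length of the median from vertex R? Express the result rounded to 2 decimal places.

The third angle is ∠P = 180° − ∠R − ∠Q = 67.00°.
Law of sines: p = q·sin P/sin Q ≈ 33.384.
Law of sines: r = q·sin R/sin Q ≈ 10.906.
Median from R: ½√(2·q² + 2·p² − r²) ≈ 34.338.

m_R ≈ 34.34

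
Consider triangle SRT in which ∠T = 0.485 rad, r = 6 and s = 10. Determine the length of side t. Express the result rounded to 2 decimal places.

5.46

By the law of cosines, t² = s² + r² − 2·s·r·cos T = 29.839, so t ≈ 5.4625.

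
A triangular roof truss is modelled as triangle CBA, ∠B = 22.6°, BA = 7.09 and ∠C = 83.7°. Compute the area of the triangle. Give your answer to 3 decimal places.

area ≈ 9.327

The third angle is ∠A = 180° − ∠C − ∠B = 73.70°.
Law of sines: AC = BA·sin B/sin C ≈ 2.7412.
Law of sines: CB = BA·sin A/sin C ≈ 6.8464.
Area = ½·BA·AC·sin A ≈ 9.327.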